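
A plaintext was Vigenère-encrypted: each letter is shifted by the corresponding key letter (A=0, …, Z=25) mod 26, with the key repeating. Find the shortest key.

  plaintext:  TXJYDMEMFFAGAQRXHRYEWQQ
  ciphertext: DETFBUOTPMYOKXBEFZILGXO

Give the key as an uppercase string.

  i= 0: D-T = 10 → K
  i= 1: E-X =  7 → H
  i= 2: T-J = 10 → K
  i= 3: F-Y =  7 → H
  i= 4: B-D = 24 → Y
  i= 5: U-M =  8 → I
  i= 6: O-E = 10 → K
  i= 7: T-M =  7 → H
  i= 8: P-F = 10 → K
  i= 9: M-F =  7 → H
  i=10: Y-A = 24 → Y
  i=11: O-G =  8 → I
  i=12: K-A = 10 → K
  i=13: X-Q =  7 → H
  i=14: B-R = 10 → K
  i=15: E-X =  7 → H
  i=16: F-H = 24 → Y
  i=17: Z-R =  8 → I
  i=18: I-Y = 10 → K
  i=19: L-E =  7 → H
  i=20: G-W = 10 → K
  i=21: X-Q =  7 → H
  i=22: O-Q = 24 → Y
  shifts repeat with period 6: KHKHYI

KHKHYI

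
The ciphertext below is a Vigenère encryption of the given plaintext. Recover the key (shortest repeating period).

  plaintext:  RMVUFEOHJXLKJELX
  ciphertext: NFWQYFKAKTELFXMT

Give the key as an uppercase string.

WTB

  i= 0: N-R = 22 → W
  i= 1: F-M = 19 → T
  i= 2: W-V =  1 → B
  i= 3: Q-U = 22 → W
  i= 4: Y-F = 19 → T
  i= 5: F-E =  1 → B
  i= 6: K-O = 22 → W
  i= 7: A-H = 19 → T
  i= 8: K-J =  1 → B
  i= 9: T-X = 22 → W
  i=10: E-L = 19 → T
  i=11: L-K =  1 → B
  i=12: F-J = 22 → W
  i=13: X-E = 19 → T
  i=14: M-L =  1 → B
  i=15: T-X = 22 → W
  shifts repeat with period 3: WTB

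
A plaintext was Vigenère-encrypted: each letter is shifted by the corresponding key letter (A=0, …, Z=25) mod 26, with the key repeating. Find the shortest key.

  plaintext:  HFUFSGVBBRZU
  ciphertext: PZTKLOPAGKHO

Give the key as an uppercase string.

IUZFT

  i= 0: P-H =  8 → I
  i= 1: Z-F = 20 → U
  i= 2: T-U = 25 → Z
  i= 3: K-F =  5 → F
  i= 4: L-S = 19 → T
  i= 5: O-G =  8 → I
  i= 6: P-V = 20 → U
  i= 7: A-B = 25 → Z
  i= 8: G-B =  5 → F
  i= 9: K-R = 19 → T
  i=10: H-Z =  8 → I
  i=11: O-U = 20 → U
  shifts repeat with period 5: IUZFT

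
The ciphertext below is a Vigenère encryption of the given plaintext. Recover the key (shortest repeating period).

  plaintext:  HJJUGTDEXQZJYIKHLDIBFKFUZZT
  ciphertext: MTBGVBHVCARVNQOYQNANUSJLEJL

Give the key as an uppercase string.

FKSMPIER

  i= 0: M-H =  5 → F
  i= 1: T-J = 10 → K
  i= 2: B-J = 18 → S
  i= 3: G-U = 12 → M
  i= 4: V-G = 15 → P
  i= 5: B-T =  8 → I
  i= 6: H-D =  4 → E
  i= 7: V-E = 17 → R
  i= 8: C-X =  5 → F
  i= 9: A-Q = 10 → K
  i=10: R-Z = 18 → S
  i=11: V-J = 12 → M
  i=12: N-Y = 15 → P
  i=13: Q-I =  8 → I
  i=14: O-K =  4 → E
  i=15: Y-H = 17 → R
  i=16: Q-L =  5 → F
  i=17: N-D = 10 → K
  i=18: A-I = 18 → S
  i=19: N-B = 12 → M
  i=20: U-F = 15 → P
  i=21: S-K =  8 → I
  i=22: J-F =  4 → E
  i=23: L-U = 17 → R
  i=24: E-Z =  5 → F
  i=25: J-Z = 10 → K
  i=26: L-T = 18 → S
  shifts repeat with period 8: FKSMPIER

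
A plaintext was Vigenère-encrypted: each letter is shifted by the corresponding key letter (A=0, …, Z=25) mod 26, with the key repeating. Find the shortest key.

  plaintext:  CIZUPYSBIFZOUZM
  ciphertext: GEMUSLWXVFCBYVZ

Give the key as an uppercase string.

EWNADN

  i= 0: G-C =  4 → E
  i= 1: E-I = 22 → W
  i= 2: M-Z = 13 → N
  i= 3: U-U =  0 → A
  i= 4: S-P =  3 → D
  i= 5: L-Y = 13 → N
  i= 6: W-S =  4 → E
  i= 7: X-B = 22 → W
  i= 8: V-I = 13 → N
  i= 9: F-F =  0 → A
  i=10: C-Z =  3 → D
  i=11: B-O = 13 → N
  i=12: Y-U =  4 → E
  i=13: V-Z = 22 → W
  i=14: Z-M = 13 → N
  shifts repeat with period 6: EWNADN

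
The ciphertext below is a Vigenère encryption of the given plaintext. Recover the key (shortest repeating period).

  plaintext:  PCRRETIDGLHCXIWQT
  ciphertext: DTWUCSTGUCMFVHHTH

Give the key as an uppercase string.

  i= 0: D-P = 14 → O
  i= 1: T-C = 17 → R
  i= 2: W-R =  5 → F
  i= 3: U-R =  3 → D
  i= 4: C-E = 24 → Y
  i= 5: S-T = 25 → Z
  i= 6: T-I = 11 → L
  i= 7: G-D =  3 → D
  i= 8: U-G = 14 → O
  i= 9: C-L = 17 → R
  i=10: M-H =  5 → F
  i=11: F-C =  3 → D
  i=12: V-X = 24 → Y
  i=13: H-I = 25 → Z
  i=14: H-W = 11 → L
  i=15: T-Q =  3 → D
  i=16: H-T = 14 → O
  shifts repeat with period 8: ORFDYZLD

ORFDYZLD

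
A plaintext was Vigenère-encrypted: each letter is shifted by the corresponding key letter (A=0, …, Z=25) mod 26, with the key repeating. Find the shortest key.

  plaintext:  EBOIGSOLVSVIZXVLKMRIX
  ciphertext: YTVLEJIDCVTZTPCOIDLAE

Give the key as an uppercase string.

USHDYR

  i= 0: Y-E = 20 → U
  i= 1: T-B = 18 → S
  i= 2: V-O =  7 → H
  i= 3: L-I =  3 → D
  i= 4: E-G = 24 → Y
  i= 5: J-S = 17 → R
  i= 6: I-O = 20 → U
  i= 7: D-L = 18 → S
  i= 8: C-V =  7 → H
  i= 9: V-S =  3 → D
  i=10: T-V = 24 → Y
  i=11: Z-I = 17 → R
  i=12: T-Z = 20 → U
  i=13: P-X = 18 → S
  i=14: C-V =  7 → H
  i=15: O-L =  3 → D
  i=16: I-K = 24 → Y
  i=17: D-M = 17 → R
  i=18: L-R = 20 → U
  i=19: A-I = 18 → S
  i=20: E-X =  7 → H
  shifts repeat with period 6: USHDYR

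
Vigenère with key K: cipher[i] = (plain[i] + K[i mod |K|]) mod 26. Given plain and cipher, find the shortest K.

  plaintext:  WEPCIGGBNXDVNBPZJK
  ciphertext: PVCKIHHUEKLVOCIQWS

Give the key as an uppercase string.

TRNIABB

  i= 0: P-W = 19 → T
  i= 1: V-E = 17 → R
  i= 2: C-P = 13 → N
  i= 3: K-C =  8 → I
  i= 4: I-I =  0 → A
  i= 5: H-G =  1 → B
  i= 6: H-G =  1 → B
  i= 7: U-B = 19 → T
  i= 8: E-N = 17 → R
  i= 9: K-X = 13 → N
  i=10: L-D =  8 → I
  i=11: V-V =  0 → A
  i=12: O-N =  1 → B
  i=13: C-B =  1 → B
  i=14: I-P = 19 → T
  i=15: Q-Z = 17 → R
  i=16: W-J = 13 → N
  i=17: S-K =  8 → I
  shifts repeat with period 7: TRNIABB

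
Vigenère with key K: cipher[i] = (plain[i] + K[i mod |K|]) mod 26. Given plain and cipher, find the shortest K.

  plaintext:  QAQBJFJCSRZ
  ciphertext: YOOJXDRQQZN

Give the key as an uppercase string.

  i= 0: Y-Q =  8 → I
  i= 1: O-A = 14 → O
  i= 2: O-Q = 24 → Y
  i= 3: J-B =  8 → I
  i= 4: X-J = 14 → O
  i= 5: D-F = 24 → Y
  i= 6: R-J =  8 → I
  i= 7: Q-C = 14 → O
  i= 8: Q-S = 24 → Y
  i= 9: Z-R =  8 → I
  i=10: N-Z = 14 → O
  shifts repeat with period 3: IOY

IOY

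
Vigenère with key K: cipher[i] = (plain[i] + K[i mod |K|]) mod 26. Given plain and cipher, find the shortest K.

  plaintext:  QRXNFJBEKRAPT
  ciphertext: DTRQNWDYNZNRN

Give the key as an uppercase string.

NCUDI

  i= 0: D-Q = 13 → N
  i= 1: T-R =  2 → C
  i= 2: R-X = 20 → U
  i= 3: Q-N =  3 → D
  i= 4: N-F =  8 → I
  i= 5: W-J = 13 → N
  i= 6: D-B =  2 → C
  i= 7: Y-E = 20 → U
  i= 8: N-K =  3 → D
  i= 9: Z-R =  8 → I
  i=10: N-A = 13 → N
  i=11: R-P =  2 → C
  i=12: N-T = 20 → U
  shifts repeat with period 5: NCUDI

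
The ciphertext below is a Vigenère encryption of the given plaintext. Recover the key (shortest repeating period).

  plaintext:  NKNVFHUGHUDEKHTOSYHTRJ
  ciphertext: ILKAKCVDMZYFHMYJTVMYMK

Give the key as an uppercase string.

VBXFF

  i= 0: I-N = 21 → V
  i= 1: L-K =  1 → B
  i= 2: K-N = 23 → X
  i= 3: A-V =  5 → F
  i= 4: K-F =  5 → F
  i= 5: C-H = 21 → V
  i= 6: V-U =  1 → B
  i= 7: D-G = 23 → X
  i= 8: M-H =  5 → F
  i= 9: Z-U =  5 → F
  i=10: Y-D = 21 → V
  i=11: F-E =  1 → B
  i=12: H-K = 23 → X
  i=13: M-H =  5 → F
  i=14: Y-T =  5 → F
  i=15: J-O = 21 → V
  i=16: T-S =  1 → B
  i=17: V-Y = 23 → X
  i=18: M-H =  5 → F
  i=19: Y-T =  5 → F
  i=20: M-R = 21 → V
  i=21: K-J =  1 → B
  shifts repeat with period 5: VBXFF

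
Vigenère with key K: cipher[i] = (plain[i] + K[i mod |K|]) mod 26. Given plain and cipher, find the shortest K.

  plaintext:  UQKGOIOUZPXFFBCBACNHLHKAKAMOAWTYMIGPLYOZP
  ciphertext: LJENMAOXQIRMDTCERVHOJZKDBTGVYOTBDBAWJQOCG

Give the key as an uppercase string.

  i= 0: L-U = 17 → R
  i= 1: J-Q = 19 → T
  i= 2: E-K = 20 → U
  i= 3: N-G =  7 → H
  i= 4: M-O = 24 → Y
  i= 5: A-I = 18 → S
  i= 6: O-O =  0 → A
  i= 7: X-U =  3 → D
  i= 8: Q-Z = 17 → R
  i= 9: I-P = 19 → T
  i=10: R-X = 20 → U
  i=11: M-F =  7 → H
  i=12: D-F = 24 → Y
  i=13: T-B = 18 → S
  i=14: C-C =  0 → A
  i=15: E-B =  3 → D
  i=16: R-A = 17 → R
  i=17: V-C = 19 → T
  i=18: H-N = 20 → U
  i=19: O-H =  7 → H
  i=20: J-L = 24 → Y
  i=21: Z-H = 18 → S
  i=22: K-K =  0 → A
  i=23: D-A =  3 → D
  i=24: B-K = 17 → R
  i=25: T-A = 19 → T
  i=26: G-M = 20 → U
  i=27: V-O =  7 → H
  i=28: Y-A = 24 → Y
  i=29: O-W = 18 → S
  i=30: T-T =  0 → A
  i=31: B-Y =  3 → D
  i=32: D-M = 17 → R
  i=33: B-I = 19 → T
  i=34: A-G = 20 → U
  i=35: W-P =  7 → H
  i=36: J-L = 24 → Y
  i=37: Q-Y = 18 → S
  i=38: O-O =  0 → A
  i=39: C-Z =  3 → D
  i=40: G-P = 17 → R
  shifts repeat with period 8: RTUHYSAD

RTUHYSAD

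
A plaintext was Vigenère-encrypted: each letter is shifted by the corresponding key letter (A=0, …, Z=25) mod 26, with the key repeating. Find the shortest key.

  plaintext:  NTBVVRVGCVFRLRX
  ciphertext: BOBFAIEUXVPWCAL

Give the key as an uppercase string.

  i= 0: B-N = 14 → O
  i= 1: O-T = 21 → V
  i= 2: B-B =  0 → A
  i= 3: F-V = 10 → K
  i= 4: A-V =  5 → F
  i= 5: I-R = 17 → R
  i= 6: E-V =  9 → J
  i= 7: U-G = 14 → O
  i= 8: X-C = 21 → V
  i= 9: V-V =  0 → A
  i=10: P-F = 10 → K
  i=11: W-R =  5 → F
  i=12: C-L = 17 → R
  i=13: A-R =  9 → J
  i=14: L-X = 14 → O
  shifts repeat with period 7: OVAKFRJ

OVAKFRJ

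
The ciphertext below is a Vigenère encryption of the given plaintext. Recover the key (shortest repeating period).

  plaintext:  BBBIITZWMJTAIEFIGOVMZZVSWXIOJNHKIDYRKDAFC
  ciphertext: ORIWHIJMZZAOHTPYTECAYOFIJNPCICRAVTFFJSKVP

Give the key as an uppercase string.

  i= 0: O-B = 13 → N
  i= 1: R-B = 16 → Q
  i= 2: I-B =  7 → H
  i= 3: W-I = 14 → O
  i= 4: H-I = 25 → Z
  i= 5: I-T = 15 → P
  i= 6: J-Z = 10 → K
  i= 7: M-W = 16 → Q
  i= 8: Z-M = 13 → N
  i= 9: Z-J = 16 → Q
  i=10: A-T =  7 → H
  i=11: O-A = 14 → O
  i=12: H-I = 25 → Z
  i=13: T-E = 15 → P
  i=14: P-F = 10 → K
  i=15: Y-I = 16 → Q
  i=16: T-G = 13 → N
  i=17: E-O = 16 → Q
  i=18: C-V =  7 → H
  i=19: A-M = 14 → O
  i=20: Y-Z = 25 → Z
  i=21: O-Z = 15 → P
  i=22: F-V = 10 → K
  i=23: I-S = 16 → Q
  i=24: J-W = 13 → N
  i=25: N-X = 16 → Q
  i=26: P-I =  7 → H
  i=27: C-O = 14 → O
  i=28: I-J = 25 → Z
  i=29: C-N = 15 → P
  i=30: R-H = 10 → K
  i=31: A-K = 16 → Q
  i=32: V-I = 13 → N
  i=33: T-D = 16 → Q
  i=34: F-Y =  7 → H
  i=35: F-R = 14 → O
  i=36: J-K = 25 → Z
  i=37: S-D = 15 → P
  i=38: K-A = 10 → K
  i=39: V-F = 16 → Q
  i=40: P-C = 13 → N
  shifts repeat with period 8: NQHOZPKQ

NQHOZPKQ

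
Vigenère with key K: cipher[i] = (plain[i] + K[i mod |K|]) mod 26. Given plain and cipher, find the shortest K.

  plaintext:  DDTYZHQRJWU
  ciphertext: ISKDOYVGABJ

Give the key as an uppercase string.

  i= 0: I-D =  5 → F
  i= 1: S-D = 15 → P
  i= 2: K-T = 17 → R
  i= 3: D-Y =  5 → F
  i= 4: O-Z = 15 → P
  i= 5: Y-H = 17 → R
  i= 6: V-Q =  5 → F
  i= 7: G-R = 15 → P
  i= 8: A-J = 17 → R
  i= 9: B-W =  5 → F
  i=10: J-U = 15 → P
  shifts repeat with period 3: FPR

FPR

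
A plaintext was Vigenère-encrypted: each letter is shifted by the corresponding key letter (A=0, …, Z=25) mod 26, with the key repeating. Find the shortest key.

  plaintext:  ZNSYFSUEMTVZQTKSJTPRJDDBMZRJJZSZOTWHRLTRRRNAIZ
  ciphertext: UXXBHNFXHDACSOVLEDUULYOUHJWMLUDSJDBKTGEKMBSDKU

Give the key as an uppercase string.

  i= 0: U-Z = 21 → V
  i= 1: X-N = 10 → K
  i= 2: X-S =  5 → F
  i= 3: B-Y =  3 → D
  i= 4: H-F =  2 → C
  i= 5: N-S = 21 → V
  i= 6: F-U = 11 → L
  i= 7: X-E = 19 → T
  i= 8: H-M = 21 → V
  i= 9: D-T = 10 → K
  i=10: A-V =  5 → F
  i=11: C-Z =  3 → D
  i=12: S-Q =  2 → C
  i=13: O-T = 21 → V
  i=14: V-K = 11 → L
  i=15: L-S = 19 → T
  i=16: E-J = 21 → V
  i=17: D-T = 10 → K
  i=18: U-P =  5 → F
  i=19: U-R =  3 → D
  i=20: L-J =  2 → C
  i=21: Y-D = 21 → V
  i=22: O-D = 11 → L
  i=23: U-B = 19 → T
  i=24: H-M = 21 → V
  i=25: J-Z = 10 → K
  i=26: W-R =  5 → F
  i=27: M-J =  3 → D
  i=28: L-J =  2 → C
  i=29: U-Z = 21 → V
  i=30: D-S = 11 → L
  i=31: S-Z = 19 → T
  i=32: J-O = 21 → V
  i=33: D-T = 10 → K
  i=34: B-W =  5 → F
  i=35: K-H =  3 → D
  i=36: T-R =  2 → C
  i=37: G-L = 21 → V
  i=38: E-T = 11 → L
  i=39: K-R = 19 → T
  i=40: M-R = 21 → V
  i=41: B-R = 10 → K
  i=42: S-N =  5 → F
  i=43: D-A =  3 → D
  i=44: K-I =  2 → C
  i=45: U-Z = 21 → V
  shifts repeat with period 8: VKFDCVLT

VKFDCVLT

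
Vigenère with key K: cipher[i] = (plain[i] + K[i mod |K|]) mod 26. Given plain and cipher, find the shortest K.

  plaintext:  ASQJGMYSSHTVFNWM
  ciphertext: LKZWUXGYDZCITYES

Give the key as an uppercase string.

LSJNOLIG

  i= 0: L-A = 11 → L
  i= 1: K-S = 18 → S
  i= 2: Z-Q =  9 → J
  i= 3: W-J = 13 → N
  i= 4: U-G = 14 → O
  i= 5: X-M = 11 → L
  i= 6: G-Y =  8 → I
  i= 7: Y-S =  6 → G
  i= 8: D-S = 11 → L
  i= 9: Z-H = 18 → S
  i=10: C-T =  9 → J
  i=11: I-V = 13 → N
  i=12: T-F = 14 → O
  i=13: Y-N = 11 → L
  i=14: E-W =  8 → I
  i=15: S-M =  6 → G
  shifts repeat with period 8: LSJNOLIG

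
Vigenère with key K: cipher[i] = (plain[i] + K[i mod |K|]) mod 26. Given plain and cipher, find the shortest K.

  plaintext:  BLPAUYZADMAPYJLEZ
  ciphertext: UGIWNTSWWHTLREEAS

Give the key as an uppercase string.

  i= 0: U-B = 19 → T
  i= 1: G-L = 21 → V
  i= 2: I-P = 19 → T
  i= 3: W-A = 22 → W
  i= 4: N-U = 19 → T
  i= 5: T-Y = 21 → V
  i= 6: S-Z = 19 → T
  i= 7: W-A = 22 → W
  i= 8: W-D = 19 → T
  i= 9: H-M = 21 → V
  i=10: T-A = 19 → T
  i=11: L-P = 22 → W
  i=12: R-Y = 19 → T
  i=13: E-J = 21 → V
  i=14: E-L = 19 → T
  i=15: A-E = 22 → W
  i=16: S-Z = 19 → T
  shifts repeat with period 4: TVTW

TVTW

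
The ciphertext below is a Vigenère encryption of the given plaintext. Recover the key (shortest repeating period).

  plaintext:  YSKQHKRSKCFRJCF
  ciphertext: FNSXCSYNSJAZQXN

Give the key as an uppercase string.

  i= 0: F-Y =  7 → H
  i= 1: N-S = 21 → V
  i= 2: S-K =  8 → I
  i= 3: X-Q =  7 → H
  i= 4: C-H = 21 → V
  i= 5: S-K =  8 → I
  i= 6: Y-R =  7 → H
  i= 7: N-S = 21 → V
  i= 8: S-K =  8 → I
  i= 9: J-C =  7 → H
  i=10: A-F = 21 → V
  i=11: Z-R =  8 → I
  i=12: Q-J =  7 → H
  i=13: X-C = 21 → V
  i=14: N-F =  8 → I
  shifts repeat with period 3: HVI

HVI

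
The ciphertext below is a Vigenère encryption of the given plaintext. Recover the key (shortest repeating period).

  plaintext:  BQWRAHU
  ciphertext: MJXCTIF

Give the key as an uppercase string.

  i= 0: M-B = 11 → L
  i= 1: J-Q = 19 → T
  i= 2: X-W =  1 → B
  i= 3: C-R = 11 → L
  i= 4: T-A = 19 → T
  i= 5: I-H =  1 → B
  i= 6: F-U = 11 → L
  shifts repeat with period 3: LTB

LTB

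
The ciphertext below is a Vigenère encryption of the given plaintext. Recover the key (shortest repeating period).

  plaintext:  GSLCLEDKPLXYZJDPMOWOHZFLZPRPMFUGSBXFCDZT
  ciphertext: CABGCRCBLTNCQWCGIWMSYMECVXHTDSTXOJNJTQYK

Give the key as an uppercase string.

WIQERNZR

  i= 0: C-G = 22 → W
  i= 1: A-S =  8 → I
  i= 2: B-L = 16 → Q
  i= 3: G-C =  4 → E
  i= 4: C-L = 17 → R
  i= 5: R-E = 13 → N
  i= 6: C-D = 25 → Z
  i= 7: B-K = 17 → R
  i= 8: L-P = 22 → W
  i= 9: T-L =  8 → I
  i=10: N-X = 16 → Q
  i=11: C-Y =  4 → E
  i=12: Q-Z = 17 → R
  i=13: W-J = 13 → N
  i=14: C-D = 25 → Z
  i=15: G-P = 17 → R
  i=16: I-M = 22 → W
  i=17: W-O =  8 → I
  i=18: M-W = 16 → Q
  i=19: S-O =  4 → E
  i=20: Y-H = 17 → R
  i=21: M-Z = 13 → N
  i=22: E-F = 25 → Z
  i=23: C-L = 17 → R
  i=24: V-Z = 22 → W
  i=25: X-P =  8 → I
  i=26: H-R = 16 → Q
  i=27: T-P =  4 → E
  i=28: D-M = 17 → R
  i=29: S-F = 13 → N
  i=30: T-U = 25 → Z
  i=31: X-G = 17 → R
  i=32: O-S = 22 → W
  i=33: J-B =  8 → I
  i=34: N-X = 16 → Q
  i=35: J-F =  4 → E
  i=36: T-C = 17 → R
  i=37: Q-D = 13 → N
  i=38: Y-Z = 25 → Z
  i=39: K-T = 17 → R
  shifts repeat with period 8: WIQERNZR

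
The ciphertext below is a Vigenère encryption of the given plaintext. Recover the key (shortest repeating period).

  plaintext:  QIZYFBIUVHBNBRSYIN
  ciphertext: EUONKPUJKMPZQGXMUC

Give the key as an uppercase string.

  i= 0: E-Q = 14 → O
  i= 1: U-I = 12 → M
  i= 2: O-Z = 15 → P
  i= 3: N-Y = 15 → P
  i= 4: K-F =  5 → F
  i= 5: P-B = 14 → O
  i= 6: U-I = 12 → M
  i= 7: J-U = 15 → P
  i= 8: K-V = 15 → P
  i= 9: M-H =  5 → F
  i=10: P-B = 14 → O
  i=11: Z-N = 12 → M
  i=12: Q-B = 15 → P
  i=13: G-R = 15 → P
  i=14: X-S =  5 → F
  i=15: M-Y = 14 → O
  i=16: U-I = 12 → M
  i=17: C-N = 15 → P
  shifts repeat with period 5: OMPPF

OMPPF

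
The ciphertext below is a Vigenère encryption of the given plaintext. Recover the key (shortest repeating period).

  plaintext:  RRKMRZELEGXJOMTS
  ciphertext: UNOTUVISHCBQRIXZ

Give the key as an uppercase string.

  i= 0: U-R =  3 → D
  i= 1: N-R = 22 → W
  i= 2: O-K =  4 → E
  i= 3: T-M =  7 → H
  i= 4: U-R =  3 → D
  i= 5: V-Z = 22 → W
  i= 6: I-E =  4 → E
  i= 7: S-L =  7 → H
  i= 8: H-E =  3 → D
  i= 9: C-G = 22 → W
  i=10: B-X =  4 → E
  i=11: Q-J =  7 → H
  i=12: R-O =  3 → D
  i=13: I-M = 22 → W
  i=14: X-T =  4 → E
  i=15: Z-S =  7 → H
  shifts repeat with period 4: DWEH

DWEH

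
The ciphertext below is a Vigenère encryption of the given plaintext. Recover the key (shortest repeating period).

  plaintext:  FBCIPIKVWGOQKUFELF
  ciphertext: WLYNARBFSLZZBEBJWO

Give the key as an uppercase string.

  i= 0: W-F = 17 → R
  i= 1: L-B = 10 → K
  i= 2: Y-C = 22 → W
  i= 3: N-I =  5 → F
  i= 4: A-P = 11 → L
  i= 5: R-I =  9 → J
  i= 6: B-K = 17 → R
  i= 7: F-V = 10 → K
  i= 8: S-W = 22 → W
  i= 9: L-G =  5 → F
  i=10: Z-O = 11 → L
  i=11: Z-Q =  9 → J
  i=12: B-K = 17 → R
  i=13: E-U = 10 → K
  i=14: B-F = 22 → W
  i=15: J-E =  5 → F
  i=16: W-L = 11 → L
  i=17: O-F =  9 → J
  shifts repeat with period 6: RKWFLJ

RKWFLJ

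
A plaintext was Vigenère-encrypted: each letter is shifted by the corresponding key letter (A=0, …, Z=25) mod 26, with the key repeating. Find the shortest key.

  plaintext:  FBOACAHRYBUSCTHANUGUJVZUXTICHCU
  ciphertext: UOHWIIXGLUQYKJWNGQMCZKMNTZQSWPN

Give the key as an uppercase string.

PNTWGIQ

  i= 0: U-F = 15 → P
  i= 1: O-B = 13 → N
  i= 2: H-O = 19 → T
  i= 3: W-A = 22 → W
  i= 4: I-C =  6 → G
  i= 5: I-A =  8 → I
  i= 6: X-H = 16 → Q
  i= 7: G-R = 15 → P
  i= 8: L-Y = 13 → N
  i= 9: U-B = 19 → T
  i=10: Q-U = 22 → W
  i=11: Y-S =  6 → G
  i=12: K-C =  8 → I
  i=13: J-T = 16 → Q
  i=14: W-H = 15 → P
  i=15: N-A = 13 → N
  i=16: G-N = 19 → T
  i=17: Q-U = 22 → W
  i=18: M-G =  6 → G
  i=19: C-U =  8 → I
  i=20: Z-J = 16 → Q
  i=21: K-V = 15 → P
  i=22: M-Z = 13 → N
  i=23: N-U = 19 → T
  i=24: T-X = 22 → W
  i=25: Z-T =  6 → G
  i=26: Q-I =  8 → I
  i=27: S-C = 16 → Q
  i=28: W-H = 15 → P
  i=29: P-C = 13 → N
  i=30: N-U = 19 → T
  shifts repeat with period 7: PNTWGIQ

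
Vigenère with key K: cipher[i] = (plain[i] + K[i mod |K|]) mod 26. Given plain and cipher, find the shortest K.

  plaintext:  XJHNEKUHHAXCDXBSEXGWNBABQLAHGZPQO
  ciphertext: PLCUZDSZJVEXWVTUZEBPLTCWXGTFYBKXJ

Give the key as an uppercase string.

SCVHVTY

  i= 0: P-X = 18 → S
  i= 1: L-J =  2 → C
  i= 2: C-H = 21 → V
  i= 3: U-N =  7 → H
  i= 4: Z-E = 21 → V
  i= 5: D-K = 19 → T
  i= 6: S-U = 24 → Y
  i= 7: Z-H = 18 → S
  i= 8: J-H =  2 → C
  i= 9: V-A = 21 → V
  i=10: E-X =  7 → H
  i=11: X-C = 21 → V
  i=12: W-D = 19 → T
  i=13: V-X = 24 → Y
  i=14: T-B = 18 → S
  i=15: U-S =  2 → C
  i=16: Z-E = 21 → V
  i=17: E-X =  7 → H
  i=18: B-G = 21 → V
  i=19: P-W = 19 → T
  i=20: L-N = 24 → Y
  i=21: T-B = 18 → S
  i=22: C-A =  2 → C
  i=23: W-B = 21 → V
  i=24: X-Q =  7 → H
  i=25: G-L = 21 → V
  i=26: T-A = 19 → T
  i=27: F-H = 24 → Y
  i=28: Y-G = 18 → S
  i=29: B-Z =  2 → C
  i=30: K-P = 21 → V
  i=31: X-Q =  7 → H
  i=32: J-O = 21 → V
  shifts repeat with period 7: SCVHVTY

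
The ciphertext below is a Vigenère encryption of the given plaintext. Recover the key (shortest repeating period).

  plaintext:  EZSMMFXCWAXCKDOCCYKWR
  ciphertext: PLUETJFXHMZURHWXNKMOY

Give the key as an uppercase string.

  i= 0: P-E = 11 → L
  i= 1: L-Z = 12 → M
  i= 2: U-S =  2 → C
  i= 3: E-M = 18 → S
  i= 4: T-M =  7 → H
  i= 5: J-F =  4 → E
  i= 6: F-X =  8 → I
  i= 7: X-C = 21 → V
  i= 8: H-W = 11 → L
  i= 9: M-A = 12 → M
  i=10: Z-X =  2 → C
  i=11: U-C = 18 → S
  i=12: R-K =  7 → H
  i=13: H-D =  4 → E
  i=14: W-O =  8 → I
  i=15: X-C = 21 → V
  i=16: N-C = 11 → L
  i=17: K-Y = 12 → M
  i=18: M-K =  2 → C
  i=19: O-W = 18 → S
  i=20: Y-R =  7 → H
  shifts repeat with period 8: LMCSHEIV

LMCSHEIV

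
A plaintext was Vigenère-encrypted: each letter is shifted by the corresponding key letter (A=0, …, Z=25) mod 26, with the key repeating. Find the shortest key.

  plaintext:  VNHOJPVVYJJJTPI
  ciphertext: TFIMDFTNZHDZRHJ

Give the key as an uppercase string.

YSBYUQ

  i= 0: T-V = 24 → Y
  i= 1: F-N = 18 → S
  i= 2: I-H =  1 → B
  i= 3: M-O = 24 → Y
  i= 4: D-J = 20 → U
  i= 5: F-P = 16 → Q
  i= 6: T-V = 24 → Y
  i= 7: N-V = 18 → S
  i= 8: Z-Y =  1 → B
  i= 9: H-J = 24 → Y
  i=10: D-J = 20 → U
  i=11: Z-J = 16 → Q
  i=12: R-T = 24 → Y
  i=13: H-P = 18 → S
  i=14: J-I =  1 → B
  shifts repeat with period 6: YSBYUQ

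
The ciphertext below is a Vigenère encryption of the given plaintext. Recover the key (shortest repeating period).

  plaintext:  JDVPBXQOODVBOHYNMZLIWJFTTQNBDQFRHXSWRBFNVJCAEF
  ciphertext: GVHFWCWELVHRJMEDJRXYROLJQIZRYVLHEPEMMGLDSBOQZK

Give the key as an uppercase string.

XSMQVFGQ

  i= 0: G-J = 23 → X
  i= 1: V-D = 18 → S
  i= 2: H-V = 12 → M
  i= 3: F-P = 16 → Q
  i= 4: W-B = 21 → V
  i= 5: C-X =  5 → F
  i= 6: W-Q =  6 → G
  i= 7: E-O = 16 → Q
  i= 8: L-O = 23 → X
  i= 9: V-D = 18 → S
  i=10: H-V = 12 → M
  i=11: R-B = 16 → Q
  i=12: J-O = 21 → V
  i=13: M-H =  5 → F
  i=14: E-Y =  6 → G
  i=15: D-N = 16 → Q
  i=16: J-M = 23 → X
  i=17: R-Z = 18 → S
  i=18: X-L = 12 → M
  i=19: Y-I = 16 → Q
  i=20: R-W = 21 → V
  i=21: O-J =  5 → F
  i=22: L-F =  6 → G
  i=23: J-T = 16 → Q
  i=24: Q-T = 23 → X
  i=25: I-Q = 18 → S
  i=26: Z-N = 12 → M
  i=27: R-B = 16 → Q
  i=28: Y-D = 21 → V
  i=29: V-Q =  5 → F
  i=30: L-F =  6 → G
  i=31: H-R = 16 → Q
  i=32: E-H = 23 → X
  i=33: P-X = 18 → S
  i=34: E-S = 12 → M
  i=35: M-W = 16 → Q
  i=36: M-R = 21 → V
  i=37: G-B =  5 → F
  i=38: L-F =  6 → G
  i=39: D-N = 16 → Q
  i=40: S-V = 23 → X
  i=41: B-J = 18 → S
  i=42: O-C = 12 → M
  i=43: Q-A = 16 → Q
  i=44: Z-E = 21 → V
  i=45: K-F =  5 → F
  shifts repeat with period 8: XSMQVFGQ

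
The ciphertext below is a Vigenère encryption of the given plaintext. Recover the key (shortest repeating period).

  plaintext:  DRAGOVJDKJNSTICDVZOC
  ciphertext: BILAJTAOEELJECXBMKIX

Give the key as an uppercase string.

  i= 0: B-D = 24 → Y
  i= 1: I-R = 17 → R
  i= 2: L-A = 11 → L
  i= 3: A-G = 20 → U
  i= 4: J-O = 21 → V
  i= 5: T-V = 24 → Y
  i= 6: A-J = 17 → R
  i= 7: O-D = 11 → L
  i= 8: E-K = 20 → U
  i= 9: E-J = 21 → V
  i=10: L-N = 24 → Y
  i=11: J-S = 17 → R
  i=12: E-T = 11 → L
  i=13: C-I = 20 → U
  i=14: X-C = 21 → V
  i=15: B-D = 24 → Y
  i=16: M-V = 17 → R
  i=17: K-Z = 11 → L
  i=18: I-O = 20 → U
  i=19: X-C = 21 → V
  shifts repeat with period 5: YRLUV

YRLUV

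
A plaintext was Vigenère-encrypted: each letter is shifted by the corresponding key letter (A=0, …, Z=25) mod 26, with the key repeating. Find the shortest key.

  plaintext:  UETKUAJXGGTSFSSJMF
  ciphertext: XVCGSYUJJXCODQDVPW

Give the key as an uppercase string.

  i= 0: X-U =  3 → D
  i= 1: V-E = 17 → R
  i= 2: C-T =  9 → J
  i= 3: G-K = 22 → W
  i= 4: S-U = 24 → Y
  i= 5: Y-A = 24 → Y
  i= 6: U-J = 11 → L
  i= 7: J-X = 12 → M
  i= 8: J-G =  3 → D
  i= 9: X-G = 17 → R
  i=10: C-T =  9 → J
  i=11: O-S = 22 → W
  i=12: D-F = 24 → Y
  i=13: Q-S = 24 → Y
  i=14: D-S = 11 → L
  i=15: V-J = 12 → M
  i=16: P-M =  3 → D
  i=17: W-F = 17 → R
  shifts repeat with period 8: DRJWYYLM

DRJWYYLM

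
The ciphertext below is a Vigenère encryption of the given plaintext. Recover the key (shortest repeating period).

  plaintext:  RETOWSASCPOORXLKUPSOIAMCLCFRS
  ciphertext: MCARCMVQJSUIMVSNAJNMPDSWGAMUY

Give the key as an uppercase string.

VYHDGU

  i= 0: M-R = 21 → V
  i= 1: C-E = 24 → Y
  i= 2: A-T =  7 → H
  i= 3: R-O =  3 → D
  i= 4: C-W =  6 → G
  i= 5: M-S = 20 → U
  i= 6: V-A = 21 → V
  i= 7: Q-S = 24 → Y
  i= 8: J-C =  7 → H
  i= 9: S-P =  3 → D
  i=10: U-O =  6 → G
  i=11: I-O = 20 → U
  i=12: M-R = 21 → V
  i=13: V-X = 24 → Y
  i=14: S-L =  7 → H
  i=15: N-K =  3 → D
  i=16: A-U =  6 → G
  i=17: J-P = 20 → U
  i=18: N-S = 21 → V
  i=19: M-O = 24 → Y
  i=20: P-I =  7 → H
  i=21: D-A =  3 → D
  i=22: S-M =  6 → G
  i=23: W-C = 20 → U
  i=24: G-L = 21 → V
  i=25: A-C = 24 → Y
  i=26: M-F =  7 → H
  i=27: U-R =  3 → D
  i=28: Y-S =  6 → G
  shifts repeat with period 6: VYHDGU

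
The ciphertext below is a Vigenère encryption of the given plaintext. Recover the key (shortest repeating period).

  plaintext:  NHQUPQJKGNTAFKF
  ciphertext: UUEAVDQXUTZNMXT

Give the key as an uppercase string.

  i= 0: U-N =  7 → H
  i= 1: U-H = 13 → N
  i= 2: E-Q = 14 → O
  i= 3: A-U =  6 → G
  i= 4: V-P =  6 → G
  i= 5: D-Q = 13 → N
  i= 6: Q-J =  7 → H
  i= 7: X-K = 13 → N
  i= 8: U-G = 14 → O
  i= 9: T-N =  6 → G
  i=10: Z-T =  6 → G
  i=11: N-A = 13 → N
  i=12: M-F =  7 → H
  i=13: X-K = 13 → N
  i=14: T-F = 14 → O
  shifts repeat with period 6: HNOGGN

HNOGGN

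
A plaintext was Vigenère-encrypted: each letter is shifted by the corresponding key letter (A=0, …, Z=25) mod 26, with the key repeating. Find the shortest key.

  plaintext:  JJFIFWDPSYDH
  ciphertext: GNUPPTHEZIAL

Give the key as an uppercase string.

XEPHK

  i= 0: G-J = 23 → X
  i= 1: N-J =  4 → E
  i= 2: U-F = 15 → P
  i= 3: P-I =  7 → H
  i= 4: P-F = 10 → K
  i= 5: T-W = 23 → X
  i= 6: H-D =  4 → E
  i= 7: E-P = 15 → P
  i= 8: Z-S =  7 → H
  i= 9: I-Y = 10 → K
  i=10: A-D = 23 → X
  i=11: L-H =  4 → E
  shifts repeat with period 5: XEPHK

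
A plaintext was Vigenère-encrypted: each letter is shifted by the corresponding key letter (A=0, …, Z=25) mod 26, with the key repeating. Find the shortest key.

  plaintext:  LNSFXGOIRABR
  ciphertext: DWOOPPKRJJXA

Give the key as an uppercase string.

  i= 0: D-L = 18 → S
  i= 1: W-N =  9 → J
  i= 2: O-S = 22 → W
  i= 3: O-F =  9 → J
  i= 4: P-X = 18 → S
  i= 5: P-G =  9 → J
  i= 6: K-O = 22 → W
  i= 7: R-I =  9 → J
  i= 8: J-R = 18 → S
  i= 9: J-A =  9 → J
  i=10: X-B = 22 → W
  i=11: A-R =  9 → J
  shifts repeat with period 4: SJWJ

SJWJ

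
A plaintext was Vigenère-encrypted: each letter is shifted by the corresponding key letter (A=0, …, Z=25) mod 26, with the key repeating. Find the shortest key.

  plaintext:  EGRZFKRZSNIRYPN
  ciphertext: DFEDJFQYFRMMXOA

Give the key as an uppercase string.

ZZNEEV

  i= 0: D-E = 25 → Z
  i= 1: F-G = 25 → Z
  i= 2: E-R = 13 → N
  i= 3: D-Z =  4 → E
  i= 4: J-F =  4 → E
  i= 5: F-K = 21 → V
  i= 6: Q-R = 25 → Z
  i= 7: Y-Z = 25 → Z
  i= 8: F-S = 13 → N
  i= 9: R-N =  4 → E
  i=10: M-I =  4 → E
  i=11: M-R = 21 → V
  i=12: X-Y = 25 → Z
  i=13: O-P = 25 → Z
  i=14: A-N = 13 → N
  shifts repeat with period 6: ZZNEEV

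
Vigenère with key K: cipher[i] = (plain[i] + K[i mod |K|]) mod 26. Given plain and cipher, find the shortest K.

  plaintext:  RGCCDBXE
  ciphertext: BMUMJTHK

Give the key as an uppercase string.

KGS

  i= 0: B-R = 10 → K
  i= 1: M-G =  6 → G
  i= 2: U-C = 18 → S
  i= 3: M-C = 10 → K
  i= 4: J-D =  6 → G
  i= 5: T-B = 18 → S
  i= 6: H-X = 10 → K
  i= 7: K-E =  6 → G
  shifts repeat with period 3: KGS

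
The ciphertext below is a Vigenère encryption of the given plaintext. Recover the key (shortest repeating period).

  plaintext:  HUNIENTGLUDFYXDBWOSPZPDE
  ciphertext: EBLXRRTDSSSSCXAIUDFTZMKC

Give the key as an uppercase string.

XHYPNEA

  i= 0: E-H = 23 → X
  i= 1: B-U =  7 → H
  i= 2: L-N = 24 → Y
  i= 3: X-I = 15 → P
  i= 4: R-E = 13 → N
  i= 5: R-N =  4 → E
  i= 6: T-T =  0 → A
  i= 7: D-G = 23 → X
  i= 8: S-L =  7 → H
  i= 9: S-U = 24 → Y
  i=10: S-D = 15 → P
  i=11: S-F = 13 → N
  i=12: C-Y =  4 → E
  i=13: X-X =  0 → A
  i=14: A-D = 23 → X
  i=15: I-B =  7 → H
  i=16: U-W = 24 → Y
  i=17: D-O = 15 → P
  i=18: F-S = 13 → N
  i=19: T-P =  4 → E
  i=20: Z-Z =  0 → A
  i=21: M-P = 23 → X
  i=22: K-D =  7 → H
  i=23: C-E = 24 → Y
  shifts repeat with period 7: XHYPNEA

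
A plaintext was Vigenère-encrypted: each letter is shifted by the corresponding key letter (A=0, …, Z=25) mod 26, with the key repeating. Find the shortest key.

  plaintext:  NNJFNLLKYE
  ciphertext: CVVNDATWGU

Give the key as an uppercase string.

  i= 0: C-N = 15 → P
  i= 1: V-N =  8 → I
  i= 2: V-J = 12 → M
  i= 3: N-F =  8 → I
  i= 4: D-N = 16 → Q
  i= 5: A-L = 15 → P
  i= 6: T-L =  8 → I
  i= 7: W-K = 12 → M
  i= 8: G-Y =  8 → I
  i= 9: U-E = 16 → Q
  shifts repeat with period 5: PIMIQ

PIMIQ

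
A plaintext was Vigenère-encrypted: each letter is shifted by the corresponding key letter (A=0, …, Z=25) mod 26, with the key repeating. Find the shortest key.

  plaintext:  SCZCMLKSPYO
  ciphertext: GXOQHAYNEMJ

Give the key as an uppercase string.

OVP

  i= 0: G-S = 14 → O
  i= 1: X-C = 21 → V
  i= 2: O-Z = 15 → P
  i= 3: Q-C = 14 → O
  i= 4: H-M = 21 → V
  i= 5: A-L = 15 → P
  i= 6: Y-K = 14 → O
  i= 7: N-S = 21 → V
  i= 8: E-P = 15 → P
  i= 9: M-Y = 14 → O
  i=10: J-O = 21 → V
  shifts repeat with period 3: OVP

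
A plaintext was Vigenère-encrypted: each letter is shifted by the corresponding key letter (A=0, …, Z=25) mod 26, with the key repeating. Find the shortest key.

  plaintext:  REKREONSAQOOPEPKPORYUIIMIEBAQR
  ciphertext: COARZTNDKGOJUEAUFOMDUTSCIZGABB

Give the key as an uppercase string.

  i= 0: C-R = 11 → L
  i= 1: O-E = 10 → K
  i= 2: A-K = 16 → Q
  i= 3: R-R =  0 → A
  i= 4: Z-E = 21 → V
  i= 5: T-O =  5 → F
  i= 6: N-N =  0 → A
  i= 7: D-S = 11 → L
  i= 8: K-A = 10 → K
  i= 9: G-Q = 16 → Q
  i=10: O-O =  0 → A
  i=11: J-O = 21 → V
  i=12: U-P =  5 → F
  i=13: E-E =  0 → A
  i=14: A-P = 11 → L
  i=15: U-K = 10 → K
  i=16: F-P = 16 → Q
  i=17: O-O =  0 → A
  i=18: M-R = 21 → V
  i=19: D-Y =  5 → F
  i=20: U-U =  0 → A
  i=21: T-I = 11 → L
  i=22: S-I = 10 → K
  i=23: C-M = 16 → Q
  i=24: I-I =  0 → A
  i=25: Z-E = 21 → V
  i=26: G-B =  5 → F
  i=27: A-A =  0 → A
  i=28: B-Q = 11 → L
  i=29: B-R = 10 → K
  shifts repeat with period 7: LKQAVFA

LKQAVFA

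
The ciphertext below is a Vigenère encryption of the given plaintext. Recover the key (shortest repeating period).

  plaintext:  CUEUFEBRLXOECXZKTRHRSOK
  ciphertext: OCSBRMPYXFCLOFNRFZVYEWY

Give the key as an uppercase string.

  i= 0: O-C = 12 → M
  i= 1: C-U =  8 → I
  i= 2: S-E = 14 → O
  i= 3: B-U =  7 → H
  i= 4: R-F = 12 → M
  i= 5: M-E =  8 → I
  i= 6: P-B = 14 → O
  i= 7: Y-R =  7 → H
  i= 8: X-L = 12 → M
  i= 9: F-X =  8 → I
  i=10: C-O = 14 → O
  i=11: L-E =  7 → H
  i=12: O-C = 12 → M
  i=13: F-X =  8 → I
  i=14: N-Z = 14 → O
  i=15: R-K =  7 → H
  i=16: F-T = 12 → M
  i=17: Z-R =  8 → I
  i=18: V-H = 14 → O
  i=19: Y-R =  7 → H
  i=20: E-S = 12 → M
  i=21: W-O =  8 → I
  i=22: Y-K = 14 → O
  shifts repeat with period 4: MIOH

MIOH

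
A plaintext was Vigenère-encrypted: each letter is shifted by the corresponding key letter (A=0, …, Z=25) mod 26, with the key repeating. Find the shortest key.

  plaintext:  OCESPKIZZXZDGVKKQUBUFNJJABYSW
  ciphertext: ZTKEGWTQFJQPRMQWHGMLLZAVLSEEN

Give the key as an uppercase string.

  i= 0: Z-O = 11 → L
  i= 1: T-C = 17 → R
  i= 2: K-E =  6 → G
  i= 3: E-S = 12 → M
  i= 4: G-P = 17 → R
  i= 5: W-K = 12 → M
  i= 6: T-I = 11 → L
  i= 7: Q-Z = 17 → R
  i= 8: F-Z =  6 → G
  i= 9: J-X = 12 → M
  i=10: Q-Z = 17 → R
  i=11: P-D = 12 → M
  i=12: R-G = 11 → L
  i=13: M-V = 17 → R
  i=14: Q-K =  6 → G
  i=15: W-K = 12 → M
  i=16: H-Q = 17 → R
  i=17: G-U = 12 → M
  i=18: M-B = 11 → L
  i=19: L-U = 17 → R
  i=20: L-F =  6 → G
  i=21: Z-N = 12 → M
  i=22: A-J = 17 → R
  i=23: V-J = 12 → M
  i=24: L-A = 11 → L
  i=25: S-B = 17 → R
  i=26: E-Y =  6 → G
  i=27: E-S = 12 → M
  i=28: N-W = 17 → R
  shifts repeat with period 6: LRGMRM

LRGMRM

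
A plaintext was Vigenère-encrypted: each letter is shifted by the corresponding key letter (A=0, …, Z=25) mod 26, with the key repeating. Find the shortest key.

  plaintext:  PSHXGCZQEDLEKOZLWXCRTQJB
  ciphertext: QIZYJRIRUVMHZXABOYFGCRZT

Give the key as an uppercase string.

BQSBDPJ

  i= 0: Q-P =  1 → B
  i= 1: I-S = 16 → Q
  i= 2: Z-H = 18 → S
  i= 3: Y-X =  1 → B
  i= 4: J-G =  3 → D
  i= 5: R-C = 15 → P
  i= 6: I-Z =  9 → J
  i= 7: R-Q =  1 → B
  i= 8: U-E = 16 → Q
  i= 9: V-D = 18 → S
  i=10: M-L =  1 → B
  i=11: H-E =  3 → D
  i=12: Z-K = 15 → P
  i=13: X-O =  9 → J
  i=14: A-Z =  1 → B
  i=15: B-L = 16 → Q
  i=16: O-W = 18 → S
  i=17: Y-X =  1 → B
  i=18: F-C =  3 → D
  i=19: G-R = 15 → P
  i=20: C-T =  9 → J
  i=21: R-Q =  1 → B
  i=22: Z-J = 16 → Q
  i=23: T-B = 18 → S
  shifts repeat with period 7: BQSBDPJ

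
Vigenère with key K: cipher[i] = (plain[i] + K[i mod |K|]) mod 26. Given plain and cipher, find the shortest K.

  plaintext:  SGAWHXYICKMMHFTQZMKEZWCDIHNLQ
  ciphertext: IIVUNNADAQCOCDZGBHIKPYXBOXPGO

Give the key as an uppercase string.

QCVYG

  i= 0: I-S = 16 → Q
  i= 1: I-G =  2 → C
  i= 2: V-A = 21 → V
  i= 3: U-W = 24 → Y
  i= 4: N-H =  6 → G
  i= 5: N-X = 16 → Q
  i= 6: A-Y =  2 → C
  i= 7: D-I = 21 → V
  i= 8: A-C = 24 → Y
  i= 9: Q-K =  6 → G
  i=10: C-M = 16 → Q
  i=11: O-M =  2 → C
  i=12: C-H = 21 → V
  i=13: D-F = 24 → Y
  i=14: Z-T =  6 → G
  i=15: G-Q = 16 → Q
  i=16: B-Z =  2 → C
  i=17: H-M = 21 → V
  i=18: I-K = 24 → Y
  i=19: K-E =  6 → G
  i=20: P-Z = 16 → Q
  i=21: Y-W =  2 → C
  i=22: X-C = 21 → V
  i=23: B-D = 24 → Y
  i=24: O-I =  6 → G
  i=25: X-H = 16 → Q
  i=26: P-N =  2 → C
  i=27: G-L = 21 → V
  i=28: O-Q = 24 → Y
  shifts repeat with period 5: QCVYG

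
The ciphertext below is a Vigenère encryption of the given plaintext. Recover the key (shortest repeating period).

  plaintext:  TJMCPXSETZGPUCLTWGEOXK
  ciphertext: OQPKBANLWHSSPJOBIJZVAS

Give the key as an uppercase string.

VHDIMD

  i= 0: O-T = 21 → V
  i= 1: Q-J =  7 → H
  i= 2: P-M =  3 → D
  i= 3: K-C =  8 → I
  i= 4: B-P = 12 → M
  i= 5: A-X =  3 → D
  i= 6: N-S = 21 → V
  i= 7: L-E =  7 → H
  i= 8: W-T =  3 → D
  i= 9: H-Z =  8 → I
  i=10: S-G = 12 → M
  i=11: S-P =  3 → D
  i=12: P-U = 21 → V
  i=13: J-C =  7 → H
  i=14: O-L =  3 → D
  i=15: B-T =  8 → I
  i=16: I-W = 12 → M
  i=17: J-G =  3 → D
  i=18: Z-E = 21 → V
  i=19: V-O =  7 → H
  i=20: A-X =  3 → D
  i=21: S-K =  8 → I
  shifts repeat with period 6: VHDIMD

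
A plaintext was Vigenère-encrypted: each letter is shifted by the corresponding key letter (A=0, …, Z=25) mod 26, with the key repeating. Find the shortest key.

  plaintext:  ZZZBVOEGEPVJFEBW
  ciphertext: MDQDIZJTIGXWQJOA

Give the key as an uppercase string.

  i= 0: M-Z = 13 → N
  i= 1: D-Z =  4 → E
  i= 2: Q-Z = 17 → R
  i= 3: D-B =  2 → C
  i= 4: I-V = 13 → N
  i= 5: Z-O = 11 → L
  i= 6: J-E =  5 → F
  i= 7: T-G = 13 → N
  i= 8: I-E =  4 → E
  i= 9: G-P = 17 → R
  i=10: X-V =  2 → C
  i=11: W-J = 13 → N
  i=12: Q-F = 11 → L
  i=13: J-E =  5 → F
  i=14: O-B = 13 → N
  i=15: A-W =  4 → E
  shifts repeat with period 7: NERCNLF

NERCNLF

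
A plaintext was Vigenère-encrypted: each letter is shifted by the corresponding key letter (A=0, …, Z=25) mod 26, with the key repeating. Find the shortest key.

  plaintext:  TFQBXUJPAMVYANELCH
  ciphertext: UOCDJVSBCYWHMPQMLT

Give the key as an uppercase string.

BJMCM

  i= 0: U-T =  1 → B
  i= 1: O-F =  9 → J
  i= 2: C-Q = 12 → M
  i= 3: D-B =  2 → C
  i= 4: J-X = 12 → M
  i= 5: V-U =  1 → B
  i= 6: S-J =  9 → J
  i= 7: B-P = 12 → M
  i= 8: C-A =  2 → C
  i= 9: Y-M = 12 → M
  i=10: W-V =  1 → B
  i=11: H-Y =  9 → J
  i=12: M-A = 12 → M
  i=13: P-N =  2 → C
  i=14: Q-E = 12 → M
  i=15: M-L =  1 → B
  i=16: L-C =  9 → J
  i=17: T-H = 12 → M
  shifts repeat with period 5: BJMCM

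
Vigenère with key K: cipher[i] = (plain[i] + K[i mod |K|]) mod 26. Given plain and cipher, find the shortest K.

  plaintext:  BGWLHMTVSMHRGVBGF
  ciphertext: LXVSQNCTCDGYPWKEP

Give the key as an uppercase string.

  i= 0: L-B = 10 → K
  i= 1: X-G = 17 → R
  i= 2: V-W = 25 → Z
  i= 3: S-L =  7 → H
  i= 4: Q-H =  9 → J
  i= 5: N-M =  1 → B
  i= 6: C-T =  9 → J
  i= 7: T-V = 24 → Y
  i= 8: C-S = 10 → K
  i= 9: D-M = 17 → R
  i=10: G-H = 25 → Z
  i=11: Y-R =  7 → H
  i=12: P-G =  9 → J
  i=13: W-V =  1 → B
  i=14: K-B =  9 → J
  i=15: E-G = 24 → Y
  i=16: P-F = 10 → K
  shifts repeat with period 8: KRZHJBJY

KRZHJBJY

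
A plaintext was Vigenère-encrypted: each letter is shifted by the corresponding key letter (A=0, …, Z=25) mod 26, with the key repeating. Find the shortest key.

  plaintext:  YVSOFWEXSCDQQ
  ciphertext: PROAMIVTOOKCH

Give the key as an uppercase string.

RWWMHM

  i= 0: P-Y = 17 → R
  i= 1: R-V = 22 → W
  i= 2: O-S = 22 → W
  i= 3: A-O = 12 → M
  i= 4: M-F =  7 → H
  i= 5: I-W = 12 → M
  i= 6: V-E = 17 → R
  i= 7: T-X = 22 → W
  i= 8: O-S = 22 → W
  i= 9: O-C = 12 → M
  i=10: K-D =  7 → H
  i=11: C-Q = 12 → M
  i=12: H-Q = 17 → R
  shifts repeat with period 6: RWWMHM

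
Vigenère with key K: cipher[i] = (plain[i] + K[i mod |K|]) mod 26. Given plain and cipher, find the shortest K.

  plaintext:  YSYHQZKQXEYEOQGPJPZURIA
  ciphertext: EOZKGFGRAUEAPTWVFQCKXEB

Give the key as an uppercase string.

GWBDQ

  i= 0: E-Y =  6 → G
  i= 1: O-S = 22 → W
  i= 2: Z-Y =  1 → B
  i= 3: K-H =  3 → D
  i= 4: G-Q = 16 → Q
  i= 5: F-Z =  6 → G
  i= 6: G-K = 22 → W
  i= 7: R-Q =  1 → B
  i= 8: A-X =  3 → D
  i= 9: U-E = 16 → Q
  i=10: E-Y =  6 → G
  i=11: A-E = 22 → W
  i=12: P-O =  1 → B
  i=13: T-Q =  3 → D
  i=14: W-G = 16 → Q
  i=15: V-P =  6 → G
  i=16: F-J = 22 → W
  i=17: Q-P =  1 → B
  i=18: C-Z =  3 → D
  i=19: K-U = 16 → Q
  i=20: X-R =  6 → G
  i=21: E-I = 22 → W
  i=22: B-A =  1 → B
  shifts repeat with period 5: GWBDQ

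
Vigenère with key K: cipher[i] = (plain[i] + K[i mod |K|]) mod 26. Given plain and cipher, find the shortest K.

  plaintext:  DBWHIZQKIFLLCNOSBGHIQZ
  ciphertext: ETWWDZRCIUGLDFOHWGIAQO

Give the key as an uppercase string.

  i= 0: E-D =  1 → B
  i= 1: T-B = 18 → S
  i= 2: W-W =  0 → A
  i= 3: W-H = 15 → P
  i= 4: D-I = 21 → V
  i= 5: Z-Z =  0 → A
  i= 6: R-Q =  1 → B
  i= 7: C-K = 18 → S
  i= 8: I-I =  0 → A
  i= 9: U-F = 15 → P
  i=10: G-L = 21 → V
  i=11: L-L =  0 → A
  i=12: D-C =  1 → B
  i=13: F-N = 18 → S
  i=14: O-O =  0 → A
  i=15: H-S = 15 → P
  i=16: W-B = 21 → V
  i=17: G-G =  0 → A
  i=18: I-H =  1 → B
  i=19: A-I = 18 → S
  i=20: Q-Q =  0 → A
  i=21: O-Z = 15 → P
  shifts repeat with period 6: BSAPVA

BSAPVA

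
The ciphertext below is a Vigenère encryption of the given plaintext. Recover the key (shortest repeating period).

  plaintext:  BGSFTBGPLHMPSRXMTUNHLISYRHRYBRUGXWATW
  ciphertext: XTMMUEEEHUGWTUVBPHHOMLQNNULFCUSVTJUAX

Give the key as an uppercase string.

WNUHBDYP

  i= 0: X-B = 22 → W
  i= 1: T-G = 13 → N
  i= 2: M-S = 20 → U
  i= 3: M-F =  7 → H
  i= 4: U-T =  1 → B
  i= 5: E-B =  3 → D
  i= 6: E-G = 24 → Y
  i= 7: E-P = 15 → P
  i= 8: H-L = 22 → W
  i= 9: U-H = 13 → N
  i=10: G-M = 20 → U
  i=11: W-P =  7 → H
  i=12: T-S =  1 → B
  i=13: U-R =  3 → D
  i=14: V-X = 24 → Y
  i=15: B-M = 15 → P
  i=16: P-T = 22 → W
  i=17: H-U = 13 → N
  i=18: H-N = 20 → U
  i=19: O-H =  7 → H
  i=20: M-L =  1 → B
  i=21: L-I =  3 → D
  i=22: Q-S = 24 → Y
  i=23: N-Y = 15 → P
  i=24: N-R = 22 → W
  i=25: U-H = 13 → N
  i=26: L-R = 20 → U
  i=27: F-Y =  7 → H
  i=28: C-B =  1 → B
  i=29: U-R =  3 → D
  i=30: S-U = 24 → Y
  i=31: V-G = 15 → P
  i=32: T-X = 22 → W
  i=33: J-W = 13 → N
  i=34: U-A = 20 → U
  i=35: A-T =  7 → H
  i=36: X-W =  1 → B
  shifts repeat with period 8: WNUHBDYP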